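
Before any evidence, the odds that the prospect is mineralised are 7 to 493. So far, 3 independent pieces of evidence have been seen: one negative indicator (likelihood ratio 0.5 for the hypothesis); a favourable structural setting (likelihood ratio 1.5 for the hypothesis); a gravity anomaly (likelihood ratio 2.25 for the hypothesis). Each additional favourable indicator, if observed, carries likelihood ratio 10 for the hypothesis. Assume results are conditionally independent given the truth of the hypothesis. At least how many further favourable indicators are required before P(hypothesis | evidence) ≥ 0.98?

4

Prior odds = 7/493.
Combined Bayes factor of the evidence already in hand = 0.5 × 1.5 × 2.25 = 1.6875.
Odds after that evidence = (7/493) × 1.6875 = 189/7888.
Target odds = 0.98/0.02 = 49.
Need 10ⁿ ≥ 49 ÷ (189/7888) = 55216/27.
10³ = 1000 falls short of 55216/27 but 10⁴ = 10000 reaches it, so n = 4.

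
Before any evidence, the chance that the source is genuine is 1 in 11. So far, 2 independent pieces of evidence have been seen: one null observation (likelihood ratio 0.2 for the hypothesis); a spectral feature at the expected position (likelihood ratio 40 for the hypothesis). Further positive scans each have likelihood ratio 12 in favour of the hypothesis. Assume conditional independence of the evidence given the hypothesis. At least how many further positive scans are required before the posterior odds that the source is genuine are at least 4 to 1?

1

Prior odds = (1/11)/(10/11) = 0.1.
Combined Bayes factor of the evidence already in hand = 0.2 × 40 = 8.
Odds after that evidence = 0.1 × 8 = 0.8.
Target odds = 4.
Need 12ⁿ ≥ 4 ÷ 0.8 = 5.
12¹ = 12, which meets the required 5; so n = 1.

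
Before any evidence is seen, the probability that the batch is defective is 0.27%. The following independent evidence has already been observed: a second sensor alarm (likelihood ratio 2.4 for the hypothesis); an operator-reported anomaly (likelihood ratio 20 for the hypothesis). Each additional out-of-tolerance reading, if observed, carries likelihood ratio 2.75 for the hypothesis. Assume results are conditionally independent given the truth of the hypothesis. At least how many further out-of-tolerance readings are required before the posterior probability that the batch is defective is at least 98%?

Prior odds = 0.0027/0.9973 = 27/9973.
Combined Bayes factor of the evidence already in hand = 2.4 × 20 = 48.
Odds after that evidence = (27/9973) × 48 = 1296/9973.
Target odds = 0.98/0.02 = 49.
Need 2.75ⁿ ≥ 49 ÷ (1296/9973) = 488677/1296.
2.75⁵ = 161051/1024 falls short of 488677/1296 but 2.75⁶ = 1771561/4096 reaches it, so n = 6.

6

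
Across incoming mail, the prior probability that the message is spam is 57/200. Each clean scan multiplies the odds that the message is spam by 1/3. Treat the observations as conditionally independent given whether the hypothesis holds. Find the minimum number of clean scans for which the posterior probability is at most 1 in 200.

Prior odds: 0.285 ÷ 0.715 = 57/143.
Likelihood ratio per clean scan = 1/3.
Target odds: 0.005 ÷ 0.995 = 1/199.
Need (57/143) × (1/3)ⁿ ≤ 1/199, i.e. (1/3)ⁿ ≤ 143/11343.
(1/3)³ = 1/27 is still above 143/11343 but (1/3)⁴ = 1/81 is at or below it, so n = 4.

4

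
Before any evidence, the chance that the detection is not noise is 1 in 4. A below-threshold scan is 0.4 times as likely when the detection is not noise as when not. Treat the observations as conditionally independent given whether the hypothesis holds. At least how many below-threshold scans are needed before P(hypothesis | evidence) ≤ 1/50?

4

Prior odds = 0.25/0.75 = 1/3.
Likelihood ratio per below-threshold scan = 0.4.
Target posterior odds = 0.02/0.98 = 1/49.
Require 0.4ⁿ ≤ 1/49 ÷ (1/3) = 3/49.
0.4³ = 0.064 is still above 3/49 but 0.4⁴ = 0.0256 is at or below it, so n = 4.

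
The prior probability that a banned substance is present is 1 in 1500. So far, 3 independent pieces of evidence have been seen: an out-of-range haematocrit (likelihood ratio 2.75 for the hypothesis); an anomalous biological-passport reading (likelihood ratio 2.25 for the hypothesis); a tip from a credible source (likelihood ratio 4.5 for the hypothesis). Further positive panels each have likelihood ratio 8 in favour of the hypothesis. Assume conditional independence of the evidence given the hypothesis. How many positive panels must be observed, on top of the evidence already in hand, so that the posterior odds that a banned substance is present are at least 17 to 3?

Prior odds = (1/1500)/(1499/1500) = 1/1499.
Combined Bayes factor of the evidence already in hand = 2.75 × 2.25 × 4.5 = 27.84375.
Odds after that evidence = (1/1499) × 27.84375 = 891/47968.
Target odds = 17/3.
Need 8ⁿ ≥ 17/3 ÷ (891/47968) = 815456/2673.
8² = 64 falls short of 815456/2673 but 8³ = 512 reaches it, so n = 3.

3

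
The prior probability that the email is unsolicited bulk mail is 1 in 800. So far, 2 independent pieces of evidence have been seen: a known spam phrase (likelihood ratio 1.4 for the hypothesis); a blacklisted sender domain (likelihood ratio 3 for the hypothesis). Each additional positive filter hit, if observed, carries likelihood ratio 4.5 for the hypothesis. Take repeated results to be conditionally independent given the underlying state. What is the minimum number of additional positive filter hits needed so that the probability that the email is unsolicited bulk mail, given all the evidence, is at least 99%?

Prior odds = 0.00125/0.99875 = 1/799.
Combined Bayes factor of the evidence already in hand = 1.4 × 3 = 4.2.
Odds after that evidence = (1/799) × 4.2 = 21/3995.
Target odds = 0.99/0.01 = 99.
Need 4.5ⁿ ≥ 99 ÷ (21/3995) = 131835/7.
4.5⁶ = 8303.765625 falls short of 131835/7 but 4.5⁷ = 4782969/128 reaches it, so n = 7.

7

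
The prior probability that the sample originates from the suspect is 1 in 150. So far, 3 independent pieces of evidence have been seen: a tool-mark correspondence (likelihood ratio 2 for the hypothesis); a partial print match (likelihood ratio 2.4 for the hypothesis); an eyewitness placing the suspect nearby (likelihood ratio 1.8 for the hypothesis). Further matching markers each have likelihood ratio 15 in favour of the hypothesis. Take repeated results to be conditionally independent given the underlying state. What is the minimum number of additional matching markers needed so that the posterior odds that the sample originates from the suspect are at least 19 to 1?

Prior odds = (1/150)/(149/150) = 1/149.
Combined Bayes factor of the evidence already in hand = 2 × 2.4 × 1.8 = 8.64.
Odds after that evidence = (1/149) × 8.64 = 216/3725.
Target odds = 19.
Need 15ⁿ ≥ 19 ÷ (216/3725) = 70775/216.
15² = 225 falls short of 70775/216 but 15³ = 3375 reaches it, so n = 3.

3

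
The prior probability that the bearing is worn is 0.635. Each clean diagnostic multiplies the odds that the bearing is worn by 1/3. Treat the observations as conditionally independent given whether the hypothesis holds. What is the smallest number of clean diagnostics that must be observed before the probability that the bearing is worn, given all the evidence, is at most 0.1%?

7

Prior odds = 0.635/0.365 = 127/73.
Likelihood ratio per clean diagnostic = 1/3.
Target posterior odds = 0.001/0.999 = 1/999.
Require (1/3)ⁿ ≤ 1/999 ÷ (127/73) = 73/126873.
(1/3)⁶ = 1/729 is still above 73/126873 but (1/3)⁷ = 1/2187 is at or below it, so n = 7.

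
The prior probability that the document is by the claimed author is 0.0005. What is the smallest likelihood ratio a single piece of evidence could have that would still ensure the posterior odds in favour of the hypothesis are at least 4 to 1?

7996

Prior odds = 0.0005/0.9995 = 1/1999.
Target odds = 4.
Required Bayes factor = 4 ÷ (1/1999) = 7996.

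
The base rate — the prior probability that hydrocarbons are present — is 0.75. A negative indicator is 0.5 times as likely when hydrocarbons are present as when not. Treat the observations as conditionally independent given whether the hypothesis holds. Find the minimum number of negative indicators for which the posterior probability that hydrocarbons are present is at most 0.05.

Prior odds: 0.75 ÷ 0.25 = 3.
Likelihood ratio per negative indicator = 0.5.
Target posterior odds = 0.05/0.95 = 1/19.
Require 0.5ⁿ ≤ 1/19 ÷ 3 = 1/57.
0.5⁵ = 0.03125 is still above 1/57 but 0.5⁶ = 0.015625 is at or below it, so n = 6.

6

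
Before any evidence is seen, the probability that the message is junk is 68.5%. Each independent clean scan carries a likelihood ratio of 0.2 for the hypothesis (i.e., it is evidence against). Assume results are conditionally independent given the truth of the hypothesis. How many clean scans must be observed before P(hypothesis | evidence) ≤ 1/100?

Prior odds: 0.685 ÷ 0.315 = 137/63.
Likelihood ratio per clean scan = 0.2.
Target odds: 0.01 ÷ 0.99 = 1/99.
Need (137/63) × 0.2ⁿ ≤ 1/99, i.e. 0.2ⁿ ≤ 7/1507.
0.2³ = 0.008 is still above 7/1507 but 0.2⁴ = 0.0016 is at or below it, so n = 4.

4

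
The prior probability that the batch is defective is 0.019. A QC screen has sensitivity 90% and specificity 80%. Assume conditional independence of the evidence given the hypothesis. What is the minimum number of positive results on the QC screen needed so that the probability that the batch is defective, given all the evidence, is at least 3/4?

4

Prior odds: 0.019 ÷ 0.981 = 19/981.
False-positive rate = 1 − 0.8 = 0.2; likelihood ratio of a positive = 0.9/0.2 = 4.5.
Target odds: 0.75 ÷ 0.25 = 3.
Need (19/981) × 4.5ⁿ ≥ 3, i.e. 4.5ⁿ ≥ 2943/19.
4.5³ = 91.125 falls short of 2943/19 but 4.5⁴ = 410.0625 reaches it, so n = 4.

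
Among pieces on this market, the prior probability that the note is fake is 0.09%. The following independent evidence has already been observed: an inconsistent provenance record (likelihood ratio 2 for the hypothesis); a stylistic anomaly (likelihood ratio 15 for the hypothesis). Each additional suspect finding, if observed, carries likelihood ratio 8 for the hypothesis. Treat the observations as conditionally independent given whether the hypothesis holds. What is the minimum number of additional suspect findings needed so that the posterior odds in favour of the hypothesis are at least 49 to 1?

4

Prior odds = 0.0009/0.9991 = 9/9991.
Combined Bayes factor of the evidence already in hand = 2 × 15 = 30.
Odds after that evidence = (9/9991) × 30 = 270/9991.
Target odds = 49.
Need 8ⁿ ≥ 49 ÷ (270/9991) = 489559/270.
8³ = 512 falls short of 489559/270 but 8⁴ = 4096 reaches it, so n = 4.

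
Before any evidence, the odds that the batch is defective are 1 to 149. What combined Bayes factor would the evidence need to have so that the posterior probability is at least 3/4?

Prior odds = 1/149.
Target odds = 0.75/0.25 = 3.
Required Bayes factor = 3 ÷ (1/149) = 447.

447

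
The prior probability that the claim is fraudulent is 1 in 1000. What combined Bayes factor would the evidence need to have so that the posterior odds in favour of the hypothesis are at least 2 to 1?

Prior odds = 0.001/0.999 = 1/999.
Target odds = 2.
Required Bayes factor = 2 ÷ (1/999) = 1998.

1998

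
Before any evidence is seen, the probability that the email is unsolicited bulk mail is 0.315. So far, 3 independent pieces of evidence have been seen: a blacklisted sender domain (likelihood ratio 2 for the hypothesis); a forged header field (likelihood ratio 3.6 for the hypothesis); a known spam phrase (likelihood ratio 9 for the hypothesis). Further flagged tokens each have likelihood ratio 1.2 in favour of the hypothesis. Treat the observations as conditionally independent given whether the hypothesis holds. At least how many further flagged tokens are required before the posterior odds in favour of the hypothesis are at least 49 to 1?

Prior odds = 0.315/0.685 = 63/137.
Combined Bayes factor of the evidence already in hand = 2 × 3.6 × 9 = 64.8.
Odds after that evidence = (63/137) × 64.8 = 20412/685.
Target odds = 49.
Need 1.2ⁿ ≥ 49 ÷ (20412/685) = 4795/2916.
1.2² = 1.44 falls short of 4795/2916 but 1.2³ = 1.728 reaches it, so n = 3.

3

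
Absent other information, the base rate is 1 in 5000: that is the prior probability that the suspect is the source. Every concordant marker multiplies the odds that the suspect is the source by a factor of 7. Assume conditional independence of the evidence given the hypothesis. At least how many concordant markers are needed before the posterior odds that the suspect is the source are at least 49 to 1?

Prior odds: 0.0002 ÷ 0.9998 = 1/4999.
Likelihood ratio per concordant marker = 7.
Target odds = 49.
Need (1/4999) × 7ⁿ ≥ 49, i.e. 7ⁿ ≥ 244951.
7⁶ = 117649 falls short of 244951 but 7⁷ = 823543 reaches it, so n = 7.

7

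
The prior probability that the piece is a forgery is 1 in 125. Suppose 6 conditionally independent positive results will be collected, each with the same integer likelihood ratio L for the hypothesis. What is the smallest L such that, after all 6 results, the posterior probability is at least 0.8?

Prior odds = 0.008/0.992 = 1/124.
Target odds = 0.8/0.2 = 4.
Need L⁶ ≥ 4 ÷ (1/124) = 496.
2⁶ = 64 < 496 ≤ 729 = 3⁶, so L = 3.

3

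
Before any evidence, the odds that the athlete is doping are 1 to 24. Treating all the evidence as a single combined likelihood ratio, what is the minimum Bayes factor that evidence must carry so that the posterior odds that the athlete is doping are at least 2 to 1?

48

Prior odds = 1/24.
Target odds = 2.
Required Bayes factor = 2 ÷ (1/24) = 48.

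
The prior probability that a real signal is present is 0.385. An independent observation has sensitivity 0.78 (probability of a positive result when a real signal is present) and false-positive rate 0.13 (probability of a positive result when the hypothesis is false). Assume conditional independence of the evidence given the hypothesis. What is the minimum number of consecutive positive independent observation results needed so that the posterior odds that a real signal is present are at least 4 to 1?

Prior odds = 0.385/0.615 = 77/123.
Likelihood ratio of a positive result = 0.78/0.13 = 6.
Target odds = 4.
Require 6ⁿ ≥ 4 ÷ (77/123) = 492/77.
6¹ = 6 falls short of 492/77 but 6² = 36 reaches it, so n = 2.

2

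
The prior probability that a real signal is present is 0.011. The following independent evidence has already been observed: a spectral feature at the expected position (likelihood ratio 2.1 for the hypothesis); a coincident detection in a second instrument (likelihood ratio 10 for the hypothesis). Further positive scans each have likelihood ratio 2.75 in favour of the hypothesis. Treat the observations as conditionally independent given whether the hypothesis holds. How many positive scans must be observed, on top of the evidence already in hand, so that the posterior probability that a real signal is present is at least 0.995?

Prior odds = 0.011/0.989 = 11/989.
Combined Bayes factor of the evidence already in hand = 2.1 × 10 = 21.
Odds after that evidence = (11/989) × 21 = 231/989.
Target odds = 0.995/0.005 = 199.
Need 2.75ⁿ ≥ 199 ÷ (231/989) = 196811/231.
2.75⁶ = 1771561/4096 falls short of 196811/231 but 2.75⁷ = 19487171/16384 reaches it, so n = 7.

7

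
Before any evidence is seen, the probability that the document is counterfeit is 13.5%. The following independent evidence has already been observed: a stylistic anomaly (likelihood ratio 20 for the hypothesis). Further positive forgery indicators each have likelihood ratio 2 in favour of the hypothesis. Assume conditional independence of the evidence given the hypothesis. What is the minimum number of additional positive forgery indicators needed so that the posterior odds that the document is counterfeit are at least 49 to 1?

Prior odds = 0.135/0.865 = 27/173.
Bayes factor of the evidence already in hand = 20.
Odds after that evidence = (27/173) × 20 = 540/173.
Target odds = 49.
Need 2ⁿ ≥ 49 ÷ (540/173) = 8477/540.
2³ = 8 falls short of 8477/540 but 2⁴ = 16 reaches it, so n = 4.

4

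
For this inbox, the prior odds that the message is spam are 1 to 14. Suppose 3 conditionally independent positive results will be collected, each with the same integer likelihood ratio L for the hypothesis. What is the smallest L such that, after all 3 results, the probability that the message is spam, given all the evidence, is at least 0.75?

Prior odds = 1/14.
Target odds = 0.75/0.25 = 3.
Need L³ ≥ 3 ÷ (1/14) = 42.
3³ = 27 < 42 ≤ 64 = 4³, so L = 4.

4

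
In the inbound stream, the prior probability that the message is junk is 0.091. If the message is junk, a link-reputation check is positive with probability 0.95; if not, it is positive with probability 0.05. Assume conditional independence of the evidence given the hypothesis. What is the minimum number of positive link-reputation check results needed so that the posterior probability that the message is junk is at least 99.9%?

4

Prior odds: 0.091 ÷ 0.909 = 91/909.
Likelihood ratio of a positive = 0.95/0.05 = 19.
Target posterior odds = 0.999/0.001 = 999.
Require 19ⁿ ≥ 999 ÷ (91/909) = 908091/91.
19³ = 6859 falls short of 908091/91 but 19⁴ = 130321 reaches it, so n = 4.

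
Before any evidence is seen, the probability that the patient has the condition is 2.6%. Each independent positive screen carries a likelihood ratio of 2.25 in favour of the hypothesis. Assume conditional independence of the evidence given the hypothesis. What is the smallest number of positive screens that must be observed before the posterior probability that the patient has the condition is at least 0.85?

Prior odds: 0.026 ÷ 0.974 = 13/487.
Likelihood ratio per positive screen = 2.25.
Target posterior odds = 0.85/0.15 = 17/3.
Require 2.25ⁿ ≥ 17/3 ÷ (13/487) = 8279/39.
2.25⁶ = 531441/4096 falls short of 8279/39 but 2.25⁷ = 4782969/16384 reaches it, so n = 7.

7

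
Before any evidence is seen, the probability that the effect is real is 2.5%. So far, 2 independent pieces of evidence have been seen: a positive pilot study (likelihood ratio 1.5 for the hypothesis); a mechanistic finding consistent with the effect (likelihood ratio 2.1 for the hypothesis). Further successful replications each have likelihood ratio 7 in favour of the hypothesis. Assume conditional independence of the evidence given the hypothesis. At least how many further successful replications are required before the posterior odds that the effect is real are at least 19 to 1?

Prior odds = 0.025/0.975 = 1/39.
Combined Bayes factor of the evidence already in hand = 1.5 × 2.1 = 3.15.
Odds after that evidence = (1/39) × 3.15 = 21/260.
Target odds = 19.
Need 7ⁿ ≥ 19 ÷ (21/260) = 4940/21.
7² = 49 falls short of 4940/21 but 7³ = 343 reaches it, so n = 3.

3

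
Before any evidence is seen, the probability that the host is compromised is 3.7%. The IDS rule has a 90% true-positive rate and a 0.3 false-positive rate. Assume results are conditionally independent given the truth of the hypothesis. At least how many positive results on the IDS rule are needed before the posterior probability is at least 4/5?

5

Prior odds = 0.037/0.963 = 37/963.
Likelihood ratio of a positive result = 0.9/0.3 = 3.
Target posterior odds = 0.8/0.2 = 4.
Require 3ⁿ ≥ 4 ÷ (37/963) = 3852/37.
3⁴ = 81 falls short of 3852/37 but 3⁵ = 243 reaches it, so n = 5.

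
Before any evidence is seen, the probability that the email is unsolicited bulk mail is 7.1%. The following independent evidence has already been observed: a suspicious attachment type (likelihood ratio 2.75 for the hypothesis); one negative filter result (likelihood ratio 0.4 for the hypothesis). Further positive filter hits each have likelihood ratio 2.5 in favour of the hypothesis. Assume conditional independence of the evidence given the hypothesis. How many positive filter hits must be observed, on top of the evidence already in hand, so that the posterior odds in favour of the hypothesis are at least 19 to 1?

6

Prior odds = 0.071/0.929 = 71/929.
Combined Bayes factor of the evidence already in hand = 2.75 × 0.4 = 1.1.
Odds after that evidence = (71/929) × 1.1 = 781/9290.
Target odds = 19.
Need 2.5ⁿ ≥ 19 ÷ (781/9290) = 176510/781.
2.5⁵ = 97.65625 falls short of 176510/781 but 2.5⁶ = 244.140625 reaches it, so n = 6.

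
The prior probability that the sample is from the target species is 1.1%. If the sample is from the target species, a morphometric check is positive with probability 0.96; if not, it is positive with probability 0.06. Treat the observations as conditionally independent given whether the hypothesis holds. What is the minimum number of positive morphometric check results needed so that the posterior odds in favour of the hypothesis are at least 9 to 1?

Prior odds: 0.011 ÷ 0.989 = 11/989.
Likelihood ratio of a positive = 0.96/0.06 = 16.
Target odds = 9.
Need (11/989) × 16ⁿ ≥ 9, i.e. 16ⁿ ≥ 8901/11.
16² = 256 falls short of 8901/11 but 16³ = 4096 reaches it, so n = 3.

3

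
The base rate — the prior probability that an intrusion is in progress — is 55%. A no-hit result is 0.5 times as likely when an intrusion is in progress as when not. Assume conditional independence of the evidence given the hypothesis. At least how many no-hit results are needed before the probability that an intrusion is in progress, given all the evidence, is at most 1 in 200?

Prior odds = 0.55/0.45 = 11/9.
Likelihood ratio per no-hit result = 0.5.
Target posterior odds = 0.005/0.995 = 1/199.
Need (11/9) × 0.5ⁿ ≤ 1/199, i.e. 0.5ⁿ ≤ 9/2189.
0.5⁷ = 0.0078125 is still above 9/2189 but 0.5⁸ = 0.00390625 is at or below it, so n = 8.

8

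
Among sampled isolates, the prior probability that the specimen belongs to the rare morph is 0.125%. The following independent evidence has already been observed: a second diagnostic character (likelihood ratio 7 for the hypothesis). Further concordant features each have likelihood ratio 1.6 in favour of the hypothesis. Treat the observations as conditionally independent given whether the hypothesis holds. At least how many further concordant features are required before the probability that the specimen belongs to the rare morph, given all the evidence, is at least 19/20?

Prior odds = 0.00125/0.99875 = 1/799.
Bayes factor of the evidence already in hand = 7.
Odds after that evidence = (1/799) × 7 = 7/799.
Target odds = 0.95/0.05 = 19.
Need 1.6ⁿ ≥ 19 ÷ (7/799) = 15181/7.
1.6¹⁶ ≈1844.67 falls short of 15181/7 but 1.6¹⁷ ≈2951.48 reaches it, so n = 17.

17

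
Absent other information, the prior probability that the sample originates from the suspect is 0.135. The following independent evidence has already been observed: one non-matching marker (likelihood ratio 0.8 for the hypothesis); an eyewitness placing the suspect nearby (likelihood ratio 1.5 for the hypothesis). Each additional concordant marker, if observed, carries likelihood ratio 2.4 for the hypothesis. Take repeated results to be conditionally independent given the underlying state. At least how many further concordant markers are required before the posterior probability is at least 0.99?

Prior odds = 0.135/0.865 = 27/173.
Combined Bayes factor of the evidence already in hand = 0.8 × 1.5 = 1.2.
Odds after that evidence = (27/173) × 1.2 = 162/865.
Target odds = 0.99/0.01 = 99.
Need 2.4ⁿ ≥ 99 ÷ (162/865) = 9515/18.
2.4⁷ = 35831808/78125 falls short of 9515/18 but 2.4⁸ = 429981696/390625 reaches it, so n = 8.

8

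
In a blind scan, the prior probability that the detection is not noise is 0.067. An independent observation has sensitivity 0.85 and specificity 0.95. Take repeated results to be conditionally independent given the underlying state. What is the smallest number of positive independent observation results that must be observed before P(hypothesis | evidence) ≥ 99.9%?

Prior odds = 0.067/0.933 = 67/933.
False-positive rate = 1 − 0.95 = 0.05; likelihood ratio of a positive = 0.85/0.05 = 17.
Target posterior odds = 0.999/0.001 = 999.
Require 17ⁿ ≥ 999 ÷ (67/933) = 932067/67.
17³ = 4913 falls short of 932067/67 but 17⁴ = 83521 reaches it, so n = 4.

4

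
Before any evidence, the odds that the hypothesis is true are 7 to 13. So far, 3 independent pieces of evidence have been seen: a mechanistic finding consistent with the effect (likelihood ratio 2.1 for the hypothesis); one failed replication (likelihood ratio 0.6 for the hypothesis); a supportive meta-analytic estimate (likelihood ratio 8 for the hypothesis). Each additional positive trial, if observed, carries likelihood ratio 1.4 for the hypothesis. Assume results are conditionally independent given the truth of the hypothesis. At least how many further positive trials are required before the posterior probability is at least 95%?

4

Prior odds = 7/13.
Combined Bayes factor of the evidence already in hand = 2.1 × 0.6 × 8 = 10.08.
Odds after that evidence = (7/13) × 10.08 = 1764/325.
Target odds = 0.95/0.05 = 19.
Need 1.4ⁿ ≥ 19 ÷ (1764/325) = 6175/1764.
1.4³ = 2.744 falls short of 6175/1764 but 1.4⁴ = 3.8416 reaches it, so n = 4.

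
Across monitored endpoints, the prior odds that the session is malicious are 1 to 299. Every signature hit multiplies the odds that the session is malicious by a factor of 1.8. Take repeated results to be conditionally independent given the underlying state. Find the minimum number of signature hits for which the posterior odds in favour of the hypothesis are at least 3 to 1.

12

Prior odds = 1/299.
Likelihood ratio per signature hit = 1.8.
Target odds = 3.
Require 1.8ⁿ ≥ 3 ÷ (1/299) = 897.
1.8¹¹ ≈642.684 falls short of 897 but 1.8¹² ≈1156.83 reaches it, so n = 12.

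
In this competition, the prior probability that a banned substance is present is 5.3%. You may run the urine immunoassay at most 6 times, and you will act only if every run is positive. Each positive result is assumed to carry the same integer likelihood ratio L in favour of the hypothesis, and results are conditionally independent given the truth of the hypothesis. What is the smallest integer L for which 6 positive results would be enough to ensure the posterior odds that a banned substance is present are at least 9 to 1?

Prior odds = 0.053/0.947 = 53/947.
Target odds = 9.
Need L⁶ ≥ 9 ÷ (53/947) = 8523/53.
2⁶ = 64 < 8523/53 ≤ 729 = 3⁶, so L = 3.

3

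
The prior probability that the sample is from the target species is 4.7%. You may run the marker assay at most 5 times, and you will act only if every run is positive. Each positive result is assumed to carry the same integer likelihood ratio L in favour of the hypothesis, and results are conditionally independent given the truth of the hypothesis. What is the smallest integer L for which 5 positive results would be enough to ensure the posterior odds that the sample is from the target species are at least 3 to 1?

Prior odds = 0.047/0.953 = 47/953.
Target odds = 3.
Need L⁵ ≥ 3 ÷ (47/953) = 2859/47.
2⁵ = 32 < 2859/47 ≤ 243 = 3⁵, so L = 3.

3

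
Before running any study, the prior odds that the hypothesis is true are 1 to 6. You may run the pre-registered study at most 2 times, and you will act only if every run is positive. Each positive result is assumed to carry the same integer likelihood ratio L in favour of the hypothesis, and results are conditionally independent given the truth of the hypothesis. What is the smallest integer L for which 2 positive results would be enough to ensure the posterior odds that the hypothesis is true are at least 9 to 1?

8

Prior odds = 1/6.
Target odds = 9.
Need L² ≥ 9 ÷ (1/6) = 54.
7² = 49 < 54 ≤ 64 = 8², so L = 8.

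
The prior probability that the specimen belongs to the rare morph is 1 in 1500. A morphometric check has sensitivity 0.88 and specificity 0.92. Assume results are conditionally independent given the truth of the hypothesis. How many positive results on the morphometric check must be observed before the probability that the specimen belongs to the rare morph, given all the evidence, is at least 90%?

4

Prior odds: (1/1500) ÷ (1499/1500) = 1/1499.
False-positive rate = 1 − 0.92 = 0.08; likelihood ratio of a positive = 0.88/0.08 = 11.
Target posterior odds = 0.9/0.1 = 9.
Require 11ⁿ ≥ 9 ÷ (1/1499) = 13491.
11³ = 1331 falls short of 13491 but 11⁴ = 14641 reaches it, so n = 4.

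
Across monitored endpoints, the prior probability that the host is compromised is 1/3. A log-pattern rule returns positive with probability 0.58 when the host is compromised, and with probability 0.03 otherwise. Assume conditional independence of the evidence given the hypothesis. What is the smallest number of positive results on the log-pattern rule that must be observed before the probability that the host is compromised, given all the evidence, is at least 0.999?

3

Prior odds = (1/3)/(2/3) = 0.5.
Likelihood ratio of a positive result = 0.58/0.03 = 58/3.
Target posterior odds = 0.999/0.001 = 999.
Need 0.5 × (58/3)ⁿ ≥ 999, i.e. (58/3)ⁿ ≥ 1998.
(58/3)² = 3364/9 falls short of 1998 but (58/3)³ = 195112/27 reaches it, so n = 3.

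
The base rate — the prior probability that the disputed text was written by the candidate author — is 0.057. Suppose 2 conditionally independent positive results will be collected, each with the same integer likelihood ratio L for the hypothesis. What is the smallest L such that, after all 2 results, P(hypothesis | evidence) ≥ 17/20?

10

Prior odds = 0.057/0.943 = 57/943.
Target odds = 0.85/0.15 = 17/3.
Need L² ≥ 17/3 ÷ (57/943) = 16031/171.
9² = 81 < 16031/171 ≤ 100 = 10², so L = 10.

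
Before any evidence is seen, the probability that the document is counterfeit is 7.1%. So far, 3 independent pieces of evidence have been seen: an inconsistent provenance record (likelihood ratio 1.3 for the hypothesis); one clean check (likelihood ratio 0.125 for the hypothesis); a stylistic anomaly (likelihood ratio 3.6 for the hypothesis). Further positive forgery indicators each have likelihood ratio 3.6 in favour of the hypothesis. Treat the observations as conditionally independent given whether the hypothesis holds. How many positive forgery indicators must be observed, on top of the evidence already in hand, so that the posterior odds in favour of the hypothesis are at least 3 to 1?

4

Prior odds = 0.071/0.929 = 71/929.
Combined Bayes factor of the evidence already in hand = 1.3 × 0.125 × 3.6 = 0.585.
Odds after that evidence = (71/929) × 0.585 = 8307/185800.
Target odds = 3.
Need 3.6ⁿ ≥ 3 ÷ (8307/185800) = 185800/2769.
3.6³ = 46.656 falls short of 185800/2769 but 3.6⁴ = 167.9616 reaches it, so n = 4.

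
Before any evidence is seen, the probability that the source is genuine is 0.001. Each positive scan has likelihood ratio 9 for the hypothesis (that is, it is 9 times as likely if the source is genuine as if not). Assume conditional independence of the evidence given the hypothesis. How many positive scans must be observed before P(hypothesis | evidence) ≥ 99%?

6

Prior odds = 0.001/0.999 = 1/999.
Likelihood ratio per positive scan = 9.
Target posterior odds = 0.99/0.01 = 99.
Require 9ⁿ ≥ 99 ÷ (1/999) = 98901.
9⁵ = 59049 falls short of 98901 but 9⁶ = 531441 reaches it, so n = 6.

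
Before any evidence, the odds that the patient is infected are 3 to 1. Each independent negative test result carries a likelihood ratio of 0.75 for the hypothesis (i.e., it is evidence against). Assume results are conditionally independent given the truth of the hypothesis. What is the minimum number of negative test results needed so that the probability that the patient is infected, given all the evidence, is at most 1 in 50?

18

Prior odds = 3.
Likelihood ratio per negative test result = 0.75.
Target posterior odds = 0.02/0.98 = 1/49.
Need 3 × 0.75ⁿ ≤ 1/49, i.e. 0.75ⁿ ≤ 1/147.
0.75¹⁷ ≈0.00751695 is still above 1/147 but 0.75¹⁸ ≈0.00563771 is at or below it, so n = 18.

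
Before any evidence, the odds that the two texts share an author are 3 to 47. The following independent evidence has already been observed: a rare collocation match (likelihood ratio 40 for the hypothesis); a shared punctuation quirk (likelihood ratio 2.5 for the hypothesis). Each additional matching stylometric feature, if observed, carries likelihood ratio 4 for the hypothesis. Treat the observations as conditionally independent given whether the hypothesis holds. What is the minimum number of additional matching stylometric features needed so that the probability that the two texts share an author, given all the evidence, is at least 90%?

1

Prior odds = 3/47.
Combined Bayes factor of the evidence already in hand = 40 × 2.5 = 100.
Odds after that evidence = (3/47) × 100 = 300/47.
Target odds = 0.9/0.1 = 9.
Need 4ⁿ ≥ 9 ÷ (300/47) = 1.41.
4¹ = 4, which meets the required 1.41; so n = 1.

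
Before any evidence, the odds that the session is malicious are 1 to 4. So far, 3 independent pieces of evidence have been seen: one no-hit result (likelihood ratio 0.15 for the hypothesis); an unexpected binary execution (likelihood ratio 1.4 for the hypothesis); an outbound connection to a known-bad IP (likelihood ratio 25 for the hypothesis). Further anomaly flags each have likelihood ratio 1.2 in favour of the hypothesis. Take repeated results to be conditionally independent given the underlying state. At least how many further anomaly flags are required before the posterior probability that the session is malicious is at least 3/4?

Prior odds = 0.25.
Combined Bayes factor of the evidence already in hand = 0.15 × 1.4 × 25 = 5.25.
Odds after that evidence = 0.25 × 5.25 = 1.3125.
Target odds = 0.75/0.25 = 3.
Need 1.2ⁿ ≥ 3 ÷ 1.3125 = 16/7.
1.2⁴ = 2.0736 falls short of 16/7 but 1.2⁵ = 2.48832 reaches it, so n = 5.

5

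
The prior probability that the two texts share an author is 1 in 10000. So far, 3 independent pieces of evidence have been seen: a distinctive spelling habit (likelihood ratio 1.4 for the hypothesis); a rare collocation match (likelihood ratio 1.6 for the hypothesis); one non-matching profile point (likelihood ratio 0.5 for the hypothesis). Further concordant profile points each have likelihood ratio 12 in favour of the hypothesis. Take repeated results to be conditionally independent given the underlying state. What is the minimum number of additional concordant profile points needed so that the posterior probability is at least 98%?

6

Prior odds = 0.0001/0.9999 = 1/9999.
Combined Bayes factor of the evidence already in hand = 1.4 × 1.6 × 0.5 = 1.12.
Odds after that evidence = (1/9999) × 1.12 = 28/249975.
Target odds = 0.98/0.02 = 49.
Need 12ⁿ ≥ 49 ÷ (28/249975) = 437456.25.
12⁵ = 248832 falls short of 437456.25 but 12⁶ = 2985984 reaches it, so n = 6.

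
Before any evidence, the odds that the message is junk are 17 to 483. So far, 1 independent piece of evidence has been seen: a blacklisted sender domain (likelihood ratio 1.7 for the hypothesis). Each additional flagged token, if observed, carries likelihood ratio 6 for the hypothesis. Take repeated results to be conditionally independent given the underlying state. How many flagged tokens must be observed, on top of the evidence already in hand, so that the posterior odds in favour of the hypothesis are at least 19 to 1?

Prior odds = 17/483.
Bayes factor of the evidence already in hand = 1.7.
Odds after that evidence = (17/483) × 1.7 = 289/4830.
Target odds = 19.
Need 6ⁿ ≥ 19 ÷ (289/4830) = 91770/289.
6³ = 216 falls short of 91770/289 but 6⁴ = 1296 reaches it, so n = 4.

4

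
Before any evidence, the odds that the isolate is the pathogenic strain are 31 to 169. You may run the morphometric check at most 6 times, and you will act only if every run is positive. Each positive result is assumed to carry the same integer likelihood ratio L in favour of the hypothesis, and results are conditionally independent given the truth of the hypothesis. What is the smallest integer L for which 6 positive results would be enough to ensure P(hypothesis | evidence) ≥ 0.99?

Prior odds = 31/169.
Target odds = 0.99/0.01 = 99.
Need L⁶ ≥ 99 ÷ (31/169) = 16731/31.
2⁶ = 64 < 16731/31 ≤ 729 = 3⁶, so L = 3.

3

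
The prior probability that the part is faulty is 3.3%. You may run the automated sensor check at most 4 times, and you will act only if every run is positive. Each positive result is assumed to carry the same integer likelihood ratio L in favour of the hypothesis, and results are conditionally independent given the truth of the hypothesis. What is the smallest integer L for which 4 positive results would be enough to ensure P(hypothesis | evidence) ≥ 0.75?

Prior odds = 0.033/0.967 = 33/967.
Target odds = 0.75/0.25 = 3.
Need L⁴ ≥ 3 ÷ (33/967) = 967/11.
3⁴ = 81 < 967/11 ≤ 256 = 4⁴, so L = 4.

4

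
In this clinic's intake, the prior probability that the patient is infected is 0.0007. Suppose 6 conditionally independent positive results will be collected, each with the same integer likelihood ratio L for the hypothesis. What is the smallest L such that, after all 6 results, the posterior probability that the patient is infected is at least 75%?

Prior odds = 0.0007/0.9993 = 7/9993.
Target odds = 0.75/0.25 = 3.
Need L⁶ ≥ 3 ÷ (7/9993) = 29979/7.
4⁶ = 4096 < 29979/7 ≤ 15625 = 5⁶, so L = 5.

5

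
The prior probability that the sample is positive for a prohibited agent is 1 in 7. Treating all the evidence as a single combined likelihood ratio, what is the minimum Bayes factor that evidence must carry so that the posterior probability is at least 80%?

Prior odds = (1/7)/(6/7) = 1/6.
Target odds = 0.8/0.2 = 4.
Required Bayes factor = 4 ÷ (1/6) = 24.

24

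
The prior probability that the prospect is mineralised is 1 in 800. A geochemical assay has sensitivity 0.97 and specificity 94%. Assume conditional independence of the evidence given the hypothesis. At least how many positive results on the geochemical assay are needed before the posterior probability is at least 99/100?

Prior odds: 0.00125 ÷ 0.99875 = 1/799.
False-positive rate = 1 − 0.94 = 0.06; likelihood ratio of a positive = 0.97/0.06 = 97/6.
Target posterior odds = 0.99/0.01 = 99.
Need (1/799) × (97/6)ⁿ ≥ 99, i.e. (97/6)ⁿ ≥ 79101.
(97/6)⁴ = 88529281/1296 falls short of 79101 but (97/6)⁵ ≈1.10434e+06 reaches it, so n = 5.

5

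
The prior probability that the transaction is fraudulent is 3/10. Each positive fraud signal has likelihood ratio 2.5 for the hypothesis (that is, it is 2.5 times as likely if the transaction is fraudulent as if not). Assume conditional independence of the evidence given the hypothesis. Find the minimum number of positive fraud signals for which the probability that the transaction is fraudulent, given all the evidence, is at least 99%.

6

Prior odds = 0.3/0.7 = 3/7.
Likelihood ratio per positive fraud signal = 2.5.
Target posterior odds = 0.99/0.01 = 99.
Need (3/7) × 2.5ⁿ ≥ 99, i.e. 2.5ⁿ ≥ 231.
2.5⁵ = 97.65625 falls short of 231 but 2.5⁶ = 244.140625 reaches it, so n = 6.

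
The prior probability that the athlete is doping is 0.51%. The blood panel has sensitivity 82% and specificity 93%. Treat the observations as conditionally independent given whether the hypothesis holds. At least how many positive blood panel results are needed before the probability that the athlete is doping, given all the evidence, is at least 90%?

Prior odds = 0.0051/0.9949 = 51/9949.
False-positive rate = 1 − 0.93 = 0.07; likelihood ratio of a positive = 0.82/0.07 = 82/7.
Target posterior odds = 0.9/0.1 = 9.
Need (51/9949) × (82/7)ⁿ ≥ 9, i.e. (82/7)ⁿ ≥ 29847/17.
(82/7)³ = 551368/343 falls short of 29847/17 but (82/7)⁴ = 45212176/2401 reaches it, so n = 4.

4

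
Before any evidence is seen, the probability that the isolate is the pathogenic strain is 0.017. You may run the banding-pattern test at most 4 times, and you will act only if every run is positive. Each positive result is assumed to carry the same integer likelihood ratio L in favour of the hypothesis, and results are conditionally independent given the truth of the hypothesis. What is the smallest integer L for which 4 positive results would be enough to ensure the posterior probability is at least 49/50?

8

Prior odds = 0.017/0.983 = 17/983.
Target odds = 0.98/0.02 = 49.
Need L⁴ ≥ 49 ÷ (17/983) = 48167/17.
7⁴ = 2401 < 48167/17 ≤ 4096 = 8⁴, so L = 8.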